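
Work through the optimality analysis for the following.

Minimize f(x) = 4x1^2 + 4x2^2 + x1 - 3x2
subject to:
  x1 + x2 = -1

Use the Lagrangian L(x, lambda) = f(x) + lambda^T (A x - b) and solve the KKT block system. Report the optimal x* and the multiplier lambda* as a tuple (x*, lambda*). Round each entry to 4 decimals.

Form the Lagrangian:
  L(x, lambda) = (1/2) x^T Q x + c^T x + lambda^T (A x - b)
Stationarity (grad_x L = 0): Q x + c + A^T lambda = 0.
Primal feasibility: A x = b.

This gives the KKT block system:
  [ Q   A^T ] [ x     ]   [-c ]
  [ A    0  ] [ lambda ] = [ b ]

Solving the linear system:
  x*      = (-0.75, -0.25)
  lambda* = (5)
  f(x*)   = 2.5

x* = (-0.75, -0.25), lambda* = (5)


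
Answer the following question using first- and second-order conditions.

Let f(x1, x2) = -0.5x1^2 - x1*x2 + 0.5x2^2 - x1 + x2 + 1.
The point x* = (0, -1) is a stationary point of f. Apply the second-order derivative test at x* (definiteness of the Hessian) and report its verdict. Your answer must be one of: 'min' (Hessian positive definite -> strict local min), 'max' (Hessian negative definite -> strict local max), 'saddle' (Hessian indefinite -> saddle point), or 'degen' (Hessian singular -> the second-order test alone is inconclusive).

Compute the Hessian H = grad^2 f:
  H = [[-1, -1], [-1, 1]]
Verify stationarity: grad f(x*) = H x* + g = (0, 0).
Eigenvalues of H: -1.4142, 1.4142.
Eigenvalues have mixed signs, so H is indefinite -> x* is a saddle point.

saddle


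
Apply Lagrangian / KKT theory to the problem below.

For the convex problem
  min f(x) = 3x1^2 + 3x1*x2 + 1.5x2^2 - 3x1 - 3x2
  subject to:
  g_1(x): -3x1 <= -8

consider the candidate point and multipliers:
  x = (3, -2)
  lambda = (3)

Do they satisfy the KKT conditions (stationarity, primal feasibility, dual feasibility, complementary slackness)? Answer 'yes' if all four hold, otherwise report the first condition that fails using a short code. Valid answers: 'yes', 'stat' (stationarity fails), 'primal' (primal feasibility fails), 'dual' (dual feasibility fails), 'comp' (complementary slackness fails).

Gradient of f: grad f(x) = Q x + c = (9, 0)
Constraint values g_i(x) = a_i^T x - b_i:
  g_1((3, -2)) = -1
Stationarity residual: grad f(x) + sum_i lambda_i a_i = (0, 0)
  -> stationarity OK
Primal feasibility (all g_i <= 0): OK
Dual feasibility (all lambda_i >= 0): OK
Complementary slackness (lambda_i * g_i(x) = 0 for all i): FAILS

Verdict: the first failing condition is complementary_slackness -> comp.

comp


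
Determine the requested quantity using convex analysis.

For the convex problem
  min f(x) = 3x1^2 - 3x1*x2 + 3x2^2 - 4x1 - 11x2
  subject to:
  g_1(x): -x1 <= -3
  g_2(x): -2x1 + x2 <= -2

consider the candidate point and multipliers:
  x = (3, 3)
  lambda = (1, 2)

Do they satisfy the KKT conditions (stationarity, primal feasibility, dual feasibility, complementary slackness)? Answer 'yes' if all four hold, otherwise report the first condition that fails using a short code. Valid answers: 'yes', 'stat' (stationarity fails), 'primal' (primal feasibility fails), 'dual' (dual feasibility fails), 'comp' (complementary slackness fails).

Gradient of f: grad f(x) = Q x + c = (5, -2)
Constraint values g_i(x) = a_i^T x - b_i:
  g_1((3, 3)) = 0
  g_2((3, 3)) = -1
Stationarity residual: grad f(x) + sum_i lambda_i a_i = (0, 0)
  -> stationarity OK
Primal feasibility (all g_i <= 0): OK
Dual feasibility (all lambda_i >= 0): OK
Complementary slackness (lambda_i * g_i(x) = 0 for all i): FAILS

Verdict: the first failing condition is complementary_slackness -> comp.

comp


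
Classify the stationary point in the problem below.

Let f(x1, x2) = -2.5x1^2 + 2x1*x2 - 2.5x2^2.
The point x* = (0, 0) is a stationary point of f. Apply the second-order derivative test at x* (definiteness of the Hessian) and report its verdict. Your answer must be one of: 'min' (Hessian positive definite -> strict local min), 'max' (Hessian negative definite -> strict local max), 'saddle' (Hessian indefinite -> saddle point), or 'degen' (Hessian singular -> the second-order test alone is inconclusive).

Compute the Hessian H = grad^2 f:
  H = [[-5, 2], [2, -5]]
Verify stationarity: grad f(x*) = H x* + g = (0, 0).
Eigenvalues of H: -7, -3.
Both eigenvalues < 0, so H is negative definite -> x* is a strict local max.

max


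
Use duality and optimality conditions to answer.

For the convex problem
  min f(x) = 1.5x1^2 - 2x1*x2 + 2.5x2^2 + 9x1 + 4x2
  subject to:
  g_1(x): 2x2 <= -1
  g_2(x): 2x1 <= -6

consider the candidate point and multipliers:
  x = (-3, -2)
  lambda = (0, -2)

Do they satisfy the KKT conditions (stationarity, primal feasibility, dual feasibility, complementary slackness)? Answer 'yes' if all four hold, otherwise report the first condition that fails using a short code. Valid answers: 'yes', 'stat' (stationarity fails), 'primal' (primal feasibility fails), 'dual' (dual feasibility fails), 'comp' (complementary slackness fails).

Gradient of f: grad f(x) = Q x + c = (4, 0)
Constraint values g_i(x) = a_i^T x - b_i:
  g_1((-3, -2)) = -3
  g_2((-3, -2)) = 0
Stationarity residual: grad f(x) + sum_i lambda_i a_i = (0, 0)
  -> stationarity OK
Primal feasibility (all g_i <= 0): OK
Dual feasibility (all lambda_i >= 0): FAILS
Complementary slackness (lambda_i * g_i(x) = 0 for all i): OK

Verdict: the first failing condition is dual_feasibility -> dual.

dual


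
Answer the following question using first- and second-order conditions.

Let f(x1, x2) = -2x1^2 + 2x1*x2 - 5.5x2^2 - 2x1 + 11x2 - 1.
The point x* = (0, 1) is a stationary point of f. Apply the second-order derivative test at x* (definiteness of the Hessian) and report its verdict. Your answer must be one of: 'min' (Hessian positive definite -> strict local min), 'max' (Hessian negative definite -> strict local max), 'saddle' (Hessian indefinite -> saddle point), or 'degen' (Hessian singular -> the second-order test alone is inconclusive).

Compute the Hessian H = grad^2 f:
  H = [[-4, 2], [2, -11]]
Verify stationarity: grad f(x*) = H x* + g = (0, 0).
Eigenvalues of H: -11.5311, -3.4689.
Both eigenvalues < 0, so H is negative definite -> x* is a strict local max.

max


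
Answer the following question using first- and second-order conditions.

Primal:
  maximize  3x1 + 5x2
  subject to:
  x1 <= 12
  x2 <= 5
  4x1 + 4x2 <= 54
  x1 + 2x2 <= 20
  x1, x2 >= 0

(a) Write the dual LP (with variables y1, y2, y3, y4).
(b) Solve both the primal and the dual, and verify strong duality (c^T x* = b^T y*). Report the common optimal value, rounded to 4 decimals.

The standard primal-dual pair for 'max c^T x s.t. A x <= b, x >= 0' is:
  Dual:  min b^T y  s.t.  A^T y >= c,  y >= 0.

So the dual LP is:
  minimize  12y1 + 5y2 + 54y3 + 20y4
  subject to:
    y1 + 4y3 + y4 >= 3
    y2 + 4y3 + 2y4 >= 5
    y1, y2, y3, y4 >= 0

Solving the primal: x* = (8.5, 5).
  primal value c^T x* = 50.5.
Solving the dual: y* = (0, 2, 0.75, 0).
  dual value b^T y* = 50.5.
Strong duality: c^T x* = b^T y*. Confirmed.

50.5


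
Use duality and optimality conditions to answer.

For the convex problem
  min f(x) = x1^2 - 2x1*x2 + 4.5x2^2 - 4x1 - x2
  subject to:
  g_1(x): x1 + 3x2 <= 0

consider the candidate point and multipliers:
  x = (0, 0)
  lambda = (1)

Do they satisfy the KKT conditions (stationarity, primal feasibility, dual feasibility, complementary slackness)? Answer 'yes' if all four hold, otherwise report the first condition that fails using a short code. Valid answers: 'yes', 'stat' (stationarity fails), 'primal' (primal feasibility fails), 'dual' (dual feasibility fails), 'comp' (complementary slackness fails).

Gradient of f: grad f(x) = Q x + c = (-4, -1)
Constraint values g_i(x) = a_i^T x - b_i:
  g_1((0, 0)) = 0
Stationarity residual: grad f(x) + sum_i lambda_i a_i = (-3, 2)
  -> stationarity FAILS
Primal feasibility (all g_i <= 0): OK
Dual feasibility (all lambda_i >= 0): OK
Complementary slackness (lambda_i * g_i(x) = 0 for all i): OK

Verdict: the first failing condition is stationarity -> stat.

stat


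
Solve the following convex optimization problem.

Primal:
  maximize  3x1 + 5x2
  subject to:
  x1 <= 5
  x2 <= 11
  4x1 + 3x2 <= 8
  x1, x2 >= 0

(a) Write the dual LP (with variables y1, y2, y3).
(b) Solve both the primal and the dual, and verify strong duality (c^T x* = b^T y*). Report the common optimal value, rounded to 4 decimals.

The standard primal-dual pair for 'max c^T x s.t. A x <= b, x >= 0' is:
  Dual:  min b^T y  s.t.  A^T y >= c,  y >= 0.

So the dual LP is:
  minimize  5y1 + 11y2 + 8y3
  subject to:
    y1 + 4y3 >= 3
    y2 + 3y3 >= 5
    y1, y2, y3 >= 0

Solving the primal: x* = (0, 2.6667).
  primal value c^T x* = 13.3333.
Solving the dual: y* = (0, 0, 1.6667).
  dual value b^T y* = 13.3333.
Strong duality: c^T x* = b^T y*. Confirmed.

13.3333


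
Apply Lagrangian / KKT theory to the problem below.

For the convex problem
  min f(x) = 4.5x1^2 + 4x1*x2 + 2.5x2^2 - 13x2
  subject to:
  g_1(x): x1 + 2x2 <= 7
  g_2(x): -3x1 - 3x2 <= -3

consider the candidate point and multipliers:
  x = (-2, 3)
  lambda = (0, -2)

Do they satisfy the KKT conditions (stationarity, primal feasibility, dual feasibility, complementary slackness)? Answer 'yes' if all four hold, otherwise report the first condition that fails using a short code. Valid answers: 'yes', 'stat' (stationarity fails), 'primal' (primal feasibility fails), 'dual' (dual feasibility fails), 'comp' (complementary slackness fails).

Gradient of f: grad f(x) = Q x + c = (-6, -6)
Constraint values g_i(x) = a_i^T x - b_i:
  g_1((-2, 3)) = -3
  g_2((-2, 3)) = 0
Stationarity residual: grad f(x) + sum_i lambda_i a_i = (0, 0)
  -> stationarity OK
Primal feasibility (all g_i <= 0): OK
Dual feasibility (all lambda_i >= 0): FAILS
Complementary slackness (lambda_i * g_i(x) = 0 for all i): OK

Verdict: the first failing condition is dual_feasibility -> dual.

dual


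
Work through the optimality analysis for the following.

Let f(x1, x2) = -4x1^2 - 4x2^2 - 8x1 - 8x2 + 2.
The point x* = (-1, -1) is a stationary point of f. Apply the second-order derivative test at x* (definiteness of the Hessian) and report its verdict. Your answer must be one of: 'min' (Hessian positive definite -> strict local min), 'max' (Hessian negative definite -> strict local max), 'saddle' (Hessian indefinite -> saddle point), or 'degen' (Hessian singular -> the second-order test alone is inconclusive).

Compute the Hessian H = grad^2 f:
  H = [[-8, 0], [0, -8]]
Verify stationarity: grad f(x*) = H x* + g = (0, 0).
Eigenvalues of H: -8, -8.
Both eigenvalues < 0, so H is negative definite -> x* is a strict local max.

max


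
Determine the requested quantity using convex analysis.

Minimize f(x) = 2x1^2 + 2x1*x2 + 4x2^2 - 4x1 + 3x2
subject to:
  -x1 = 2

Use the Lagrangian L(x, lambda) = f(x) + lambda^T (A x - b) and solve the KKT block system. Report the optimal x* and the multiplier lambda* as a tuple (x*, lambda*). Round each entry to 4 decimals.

Form the Lagrangian:
  L(x, lambda) = (1/2) x^T Q x + c^T x + lambda^T (A x - b)
Stationarity (grad_x L = 0): Q x + c + A^T lambda = 0.
Primal feasibility: A x = b.

This gives the KKT block system:
  [ Q   A^T ] [ x     ]   [-c ]
  [ A    0  ] [ lambda ] = [ b ]

Solving the linear system:
  x*      = (-2, 0.125)
  lambda* = (-11.75)
  f(x*)   = 15.9375

x* = (-2, 0.125), lambda* = (-11.75)


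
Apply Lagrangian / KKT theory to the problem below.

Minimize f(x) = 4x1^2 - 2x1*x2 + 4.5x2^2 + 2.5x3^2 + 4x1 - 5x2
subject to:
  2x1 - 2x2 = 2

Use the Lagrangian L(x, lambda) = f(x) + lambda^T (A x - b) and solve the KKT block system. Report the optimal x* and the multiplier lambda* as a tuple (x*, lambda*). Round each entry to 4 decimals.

Form the Lagrangian:
  L(x, lambda) = (1/2) x^T Q x + c^T x + lambda^T (A x - b)
Stationarity (grad_x L = 0): Q x + c + A^T lambda = 0.
Primal feasibility: A x = b.

This gives the KKT block system:
  [ Q   A^T ] [ x     ]   [-c ]
  [ A    0  ] [ lambda ] = [ b ]

Solving the linear system:
  x*      = (0.6154, -0.3846, 0)
  lambda* = (-4.8462)
  f(x*)   = 7.0385

x* = (0.6154, -0.3846, 0), lambda* = (-4.8462)


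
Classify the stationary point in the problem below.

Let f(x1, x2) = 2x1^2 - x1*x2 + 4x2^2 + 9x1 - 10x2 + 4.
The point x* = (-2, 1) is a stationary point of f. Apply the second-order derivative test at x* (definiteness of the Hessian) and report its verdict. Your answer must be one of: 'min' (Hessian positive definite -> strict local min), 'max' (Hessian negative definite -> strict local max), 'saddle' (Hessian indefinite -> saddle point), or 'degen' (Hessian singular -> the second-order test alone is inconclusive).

Compute the Hessian H = grad^2 f:
  H = [[4, -1], [-1, 8]]
Verify stationarity: grad f(x*) = H x* + g = (0, 0).
Eigenvalues of H: 3.7639, 8.2361.
Both eigenvalues > 0, so H is positive definite -> x* is a strict local min.

min


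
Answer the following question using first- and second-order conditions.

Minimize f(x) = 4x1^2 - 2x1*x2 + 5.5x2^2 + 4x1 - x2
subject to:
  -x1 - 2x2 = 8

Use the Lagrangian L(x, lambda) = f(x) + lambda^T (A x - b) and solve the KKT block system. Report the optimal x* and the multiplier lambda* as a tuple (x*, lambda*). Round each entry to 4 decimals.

Form the Lagrangian:
  L(x, lambda) = (1/2) x^T Q x + c^T x + lambda^T (A x - b)
Stationarity (grad_x L = 0): Q x + c + A^T lambda = 0.
Primal feasibility: A x = b.

This gives the KKT block system:
  [ Q   A^T ] [ x     ]   [-c ]
  [ A    0  ] [ lambda ] = [ b ]

Solving the linear system:
  x*      = (-2.7059, -2.6471)
  lambda* = (-12.3529)
  f(x*)   = 45.3235

x* = (-2.7059, -2.6471), lambda* = (-12.3529)


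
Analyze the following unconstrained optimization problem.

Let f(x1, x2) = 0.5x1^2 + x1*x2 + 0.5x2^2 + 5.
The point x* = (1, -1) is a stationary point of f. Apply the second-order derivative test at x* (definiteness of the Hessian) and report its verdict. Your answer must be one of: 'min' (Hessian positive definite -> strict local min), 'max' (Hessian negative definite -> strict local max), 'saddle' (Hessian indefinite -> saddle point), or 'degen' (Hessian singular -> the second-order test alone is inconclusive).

Compute the Hessian H = grad^2 f:
  H = [[1, 1], [1, 1]]
Verify stationarity: grad f(x*) = H x* + g = (0, 0).
Eigenvalues of H: 0, 2.
H has a zero eigenvalue (singular; positive semidefinite but not definite), so H is neither positive definite, negative definite, nor indefinite. The second-order test alone is inconclusive -> degen.
(Indeed, f is constant along the null direction of H through x*, so x* is not a strict local extremum.)

degen


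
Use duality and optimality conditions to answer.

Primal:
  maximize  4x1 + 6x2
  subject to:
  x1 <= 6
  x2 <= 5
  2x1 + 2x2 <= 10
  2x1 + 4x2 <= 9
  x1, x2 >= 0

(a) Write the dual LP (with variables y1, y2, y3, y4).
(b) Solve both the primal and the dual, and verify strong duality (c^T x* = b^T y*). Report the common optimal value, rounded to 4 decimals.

The standard primal-dual pair for 'max c^T x s.t. A x <= b, x >= 0' is:
  Dual:  min b^T y  s.t.  A^T y >= c,  y >= 0.

So the dual LP is:
  minimize  6y1 + 5y2 + 10y3 + 9y4
  subject to:
    y1 + 2y3 + 2y4 >= 4
    y2 + 2y3 + 4y4 >= 6
    y1, y2, y3, y4 >= 0

Solving the primal: x* = (4.5, 0).
  primal value c^T x* = 18.
Solving the dual: y* = (0, 0, 0, 2).
  dual value b^T y* = 18.
Strong duality: c^T x* = b^T y*. Confirmed.

18


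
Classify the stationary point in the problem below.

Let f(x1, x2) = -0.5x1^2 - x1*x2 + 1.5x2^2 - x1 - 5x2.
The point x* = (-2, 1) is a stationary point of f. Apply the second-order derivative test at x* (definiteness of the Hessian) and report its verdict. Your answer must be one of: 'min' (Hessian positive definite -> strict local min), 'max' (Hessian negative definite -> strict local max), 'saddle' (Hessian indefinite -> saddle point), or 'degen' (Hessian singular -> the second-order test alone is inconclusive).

Compute the Hessian H = grad^2 f:
  H = [[-1, -1], [-1, 3]]
Verify stationarity: grad f(x*) = H x* + g = (0, 0).
Eigenvalues of H: -1.2361, 3.2361.
Eigenvalues have mixed signs, so H is indefinite -> x* is a saddle point.

saddle


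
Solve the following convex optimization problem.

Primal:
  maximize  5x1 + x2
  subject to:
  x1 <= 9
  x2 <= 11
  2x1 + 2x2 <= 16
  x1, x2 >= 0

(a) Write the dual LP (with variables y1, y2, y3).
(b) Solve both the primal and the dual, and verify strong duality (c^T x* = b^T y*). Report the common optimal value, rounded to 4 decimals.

The standard primal-dual pair for 'max c^T x s.t. A x <= b, x >= 0' is:
  Dual:  min b^T y  s.t.  A^T y >= c,  y >= 0.

So the dual LP is:
  minimize  9y1 + 11y2 + 16y3
  subject to:
    y1 + 2y3 >= 5
    y2 + 2y3 >= 1
    y1, y2, y3 >= 0

Solving the primal: x* = (8, 0).
  primal value c^T x* = 40.
Solving the dual: y* = (0, 0, 2.5).
  dual value b^T y* = 40.
Strong duality: c^T x* = b^T y*. Confirmed.

40


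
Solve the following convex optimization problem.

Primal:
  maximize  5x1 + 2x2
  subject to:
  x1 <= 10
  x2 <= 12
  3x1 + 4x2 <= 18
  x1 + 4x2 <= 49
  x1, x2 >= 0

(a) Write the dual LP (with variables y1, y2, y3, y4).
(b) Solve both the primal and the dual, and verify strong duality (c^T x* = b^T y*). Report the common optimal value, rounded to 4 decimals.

The standard primal-dual pair for 'max c^T x s.t. A x <= b, x >= 0' is:
  Dual:  min b^T y  s.t.  A^T y >= c,  y >= 0.

So the dual LP is:
  minimize  10y1 + 12y2 + 18y3 + 49y4
  subject to:
    y1 + 3y3 + y4 >= 5
    y2 + 4y3 + 4y4 >= 2
    y1, y2, y3, y4 >= 0

Solving the primal: x* = (6, 0).
  primal value c^T x* = 30.
Solving the dual: y* = (0, 0, 1.6667, 0).
  dual value b^T y* = 30.
Strong duality: c^T x* = b^T y*. Confirmed.

30


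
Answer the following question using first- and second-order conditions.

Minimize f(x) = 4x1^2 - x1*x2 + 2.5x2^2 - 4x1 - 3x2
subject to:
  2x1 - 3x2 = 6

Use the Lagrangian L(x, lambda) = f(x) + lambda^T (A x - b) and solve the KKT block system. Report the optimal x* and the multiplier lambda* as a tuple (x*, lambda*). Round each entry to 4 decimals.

Form the Lagrangian:
  L(x, lambda) = (1/2) x^T Q x + c^T x + lambda^T (A x - b)
Stationarity (grad_x L = 0): Q x + c + A^T lambda = 0.
Primal feasibility: A x = b.

This gives the KKT block system:
  [ Q   A^T ] [ x     ]   [-c ]
  [ A    0  ] [ lambda ] = [ b ]

Solving the linear system:
  x*      = (1.2, -1.2)
  lambda* = (-3.4)
  f(x*)   = 9.6

x* = (1.2, -1.2), lambda* = (-3.4)


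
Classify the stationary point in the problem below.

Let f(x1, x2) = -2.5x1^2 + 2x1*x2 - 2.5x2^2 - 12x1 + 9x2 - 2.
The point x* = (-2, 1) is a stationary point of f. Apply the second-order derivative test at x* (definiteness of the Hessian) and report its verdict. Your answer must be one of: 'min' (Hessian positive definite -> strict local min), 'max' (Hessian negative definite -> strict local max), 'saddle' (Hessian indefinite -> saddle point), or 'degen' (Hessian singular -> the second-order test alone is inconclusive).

Compute the Hessian H = grad^2 f:
  H = [[-5, 2], [2, -5]]
Verify stationarity: grad f(x*) = H x* + g = (0, 0).
Eigenvalues of H: -7, -3.
Both eigenvalues < 0, so H is negative definite -> x* is a strict local max.

max


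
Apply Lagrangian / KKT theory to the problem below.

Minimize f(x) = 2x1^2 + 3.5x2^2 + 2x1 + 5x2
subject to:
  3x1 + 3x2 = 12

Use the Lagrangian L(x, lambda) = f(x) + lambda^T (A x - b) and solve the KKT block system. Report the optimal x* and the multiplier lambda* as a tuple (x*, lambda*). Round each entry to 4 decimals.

Form the Lagrangian:
  L(x, lambda) = (1/2) x^T Q x + c^T x + lambda^T (A x - b)
Stationarity (grad_x L = 0): Q x + c + A^T lambda = 0.
Primal feasibility: A x = b.

This gives the KKT block system:
  [ Q   A^T ] [ x     ]   [-c ]
  [ A    0  ] [ lambda ] = [ b ]

Solving the linear system:
  x*      = (2.8182, 1.1818)
  lambda* = (-4.4242)
  f(x*)   = 32.3182

x* = (2.8182, 1.1818), lambda* = (-4.4242)


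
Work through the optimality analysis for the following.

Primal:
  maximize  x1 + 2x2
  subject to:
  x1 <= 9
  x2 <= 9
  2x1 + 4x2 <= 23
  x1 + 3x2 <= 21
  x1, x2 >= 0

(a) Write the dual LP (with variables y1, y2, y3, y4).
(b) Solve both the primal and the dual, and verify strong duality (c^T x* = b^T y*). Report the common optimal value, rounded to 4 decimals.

The standard primal-dual pair for 'max c^T x s.t. A x <= b, x >= 0' is:
  Dual:  min b^T y  s.t.  A^T y >= c,  y >= 0.

So the dual LP is:
  minimize  9y1 + 9y2 + 23y3 + 21y4
  subject to:
    y1 + 2y3 + y4 >= 1
    y2 + 4y3 + 3y4 >= 2
    y1, y2, y3, y4 >= 0

Solving the primal: x* = (9, 1.25).
  primal value c^T x* = 11.5.
Solving the dual: y* = (0, 0, 0.5, 0).
  dual value b^T y* = 11.5.
Strong duality: c^T x* = b^T y*. Confirmed.

11.5


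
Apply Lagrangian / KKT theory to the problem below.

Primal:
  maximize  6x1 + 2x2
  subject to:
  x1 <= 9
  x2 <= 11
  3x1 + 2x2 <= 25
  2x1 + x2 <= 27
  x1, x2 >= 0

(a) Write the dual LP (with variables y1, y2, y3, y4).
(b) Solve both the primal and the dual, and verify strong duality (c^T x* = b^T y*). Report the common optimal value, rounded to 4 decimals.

The standard primal-dual pair for 'max c^T x s.t. A x <= b, x >= 0' is:
  Dual:  min b^T y  s.t.  A^T y >= c,  y >= 0.

So the dual LP is:
  minimize  9y1 + 11y2 + 25y3 + 27y4
  subject to:
    y1 + 3y3 + 2y4 >= 6
    y2 + 2y3 + y4 >= 2
    y1, y2, y3, y4 >= 0

Solving the primal: x* = (8.3333, 0).
  primal value c^T x* = 50.
Solving the dual: y* = (0, 0, 2, 0).
  dual value b^T y* = 50.
Strong duality: c^T x* = b^T y*. Confirmed.

50


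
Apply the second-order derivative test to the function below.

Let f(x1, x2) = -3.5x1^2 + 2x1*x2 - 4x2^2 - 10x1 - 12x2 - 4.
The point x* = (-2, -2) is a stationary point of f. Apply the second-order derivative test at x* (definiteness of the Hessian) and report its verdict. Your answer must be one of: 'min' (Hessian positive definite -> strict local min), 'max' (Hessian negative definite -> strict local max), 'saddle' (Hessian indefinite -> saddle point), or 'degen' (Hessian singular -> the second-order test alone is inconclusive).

Compute the Hessian H = grad^2 f:
  H = [[-7, 2], [2, -8]]
Verify stationarity: grad f(x*) = H x* + g = (0, 0).
Eigenvalues of H: -9.5616, -5.4384.
Both eigenvalues < 0, so H is negative definite -> x* is a strict local max.

max


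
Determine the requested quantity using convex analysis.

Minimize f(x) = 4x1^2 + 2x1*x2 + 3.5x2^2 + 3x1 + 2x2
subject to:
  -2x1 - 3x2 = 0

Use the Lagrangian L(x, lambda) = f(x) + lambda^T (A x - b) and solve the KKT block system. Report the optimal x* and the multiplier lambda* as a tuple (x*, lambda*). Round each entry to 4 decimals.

Form the Lagrangian:
  L(x, lambda) = (1/2) x^T Q x + c^T x + lambda^T (A x - b)
Stationarity (grad_x L = 0): Q x + c + A^T lambda = 0.
Primal feasibility: A x = b.

This gives the KKT block system:
  [ Q   A^T ] [ x     ]   [-c ]
  [ A    0  ] [ lambda ] = [ b ]

Solving the linear system:
  x*      = (-0.1974, 0.1316)
  lambda* = (0.8421)
  f(x*)   = -0.1645

x* = (-0.1974, 0.1316), lambda* = (0.8421)


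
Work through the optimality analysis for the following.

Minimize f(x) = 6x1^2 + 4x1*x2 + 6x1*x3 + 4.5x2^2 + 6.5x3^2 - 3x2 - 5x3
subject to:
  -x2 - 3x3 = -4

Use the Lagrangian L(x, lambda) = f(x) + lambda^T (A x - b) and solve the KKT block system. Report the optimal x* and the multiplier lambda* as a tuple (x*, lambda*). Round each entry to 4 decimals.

Form the Lagrangian:
  L(x, lambda) = (1/2) x^T Q x + c^T x + lambda^T (A x - b)
Stationarity (grad_x L = 0): Q x + c + A^T lambda = 0.
Primal feasibility: A x = b.

This gives the KKT block system:
  [ Q   A^T ] [ x     ]   [-c ]
  [ A    0  ] [ lambda ] = [ b ]

Solving the linear system:
  x*      = (-0.8059, 0.8352, 1.0549)
  lambda* = (1.293)
  f(x*)   = -1.304

x* = (-0.8059, 0.8352, 1.0549), lambda* = (1.293)


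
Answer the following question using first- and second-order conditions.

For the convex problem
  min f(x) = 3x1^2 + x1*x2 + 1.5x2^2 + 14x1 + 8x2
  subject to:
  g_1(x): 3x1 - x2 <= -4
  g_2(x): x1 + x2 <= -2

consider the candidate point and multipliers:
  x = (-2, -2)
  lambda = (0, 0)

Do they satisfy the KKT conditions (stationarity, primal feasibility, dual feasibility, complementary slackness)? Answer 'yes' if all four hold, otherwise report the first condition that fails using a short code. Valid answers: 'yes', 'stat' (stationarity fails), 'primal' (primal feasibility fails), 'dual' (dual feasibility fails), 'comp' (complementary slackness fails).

Gradient of f: grad f(x) = Q x + c = (0, 0)
Constraint values g_i(x) = a_i^T x - b_i:
  g_1((-2, -2)) = 0
  g_2((-2, -2)) = -2
Stationarity residual: grad f(x) + sum_i lambda_i a_i = (0, 0)
  -> stationarity OK
Primal feasibility (all g_i <= 0): OK
Dual feasibility (all lambda_i >= 0): OK
Complementary slackness (lambda_i * g_i(x) = 0 for all i): OK

Verdict: yes, KKT holds.

yes


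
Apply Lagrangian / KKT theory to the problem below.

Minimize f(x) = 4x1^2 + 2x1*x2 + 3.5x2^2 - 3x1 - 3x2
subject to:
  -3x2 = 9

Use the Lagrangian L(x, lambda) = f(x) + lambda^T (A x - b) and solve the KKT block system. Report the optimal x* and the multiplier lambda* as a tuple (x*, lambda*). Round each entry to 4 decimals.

Form the Lagrangian:
  L(x, lambda) = (1/2) x^T Q x + c^T x + lambda^T (A x - b)
Stationarity (grad_x L = 0): Q x + c + A^T lambda = 0.
Primal feasibility: A x = b.

This gives the KKT block system:
  [ Q   A^T ] [ x     ]   [-c ]
  [ A    0  ] [ lambda ] = [ b ]

Solving the linear system:
  x*      = (1.125, -3)
  lambda* = (-7.25)
  f(x*)   = 35.4375

x* = (1.125, -3), lambda* = (-7.25)


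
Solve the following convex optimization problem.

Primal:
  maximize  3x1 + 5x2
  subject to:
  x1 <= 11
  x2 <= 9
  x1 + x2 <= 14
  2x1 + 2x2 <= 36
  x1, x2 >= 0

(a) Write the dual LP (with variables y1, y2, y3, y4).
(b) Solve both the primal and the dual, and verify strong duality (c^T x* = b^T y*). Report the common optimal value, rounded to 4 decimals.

The standard primal-dual pair for 'max c^T x s.t. A x <= b, x >= 0' is:
  Dual:  min b^T y  s.t.  A^T y >= c,  y >= 0.

So the dual LP is:
  minimize  11y1 + 9y2 + 14y3 + 36y4
  subject to:
    y1 + y3 + 2y4 >= 3
    y2 + y3 + 2y4 >= 5
    y1, y2, y3, y4 >= 0

Solving the primal: x* = (5, 9).
  primal value c^T x* = 60.
Solving the dual: y* = (0, 2, 3, 0).
  dual value b^T y* = 60.
Strong duality: c^T x* = b^T y*. Confirmed.

60


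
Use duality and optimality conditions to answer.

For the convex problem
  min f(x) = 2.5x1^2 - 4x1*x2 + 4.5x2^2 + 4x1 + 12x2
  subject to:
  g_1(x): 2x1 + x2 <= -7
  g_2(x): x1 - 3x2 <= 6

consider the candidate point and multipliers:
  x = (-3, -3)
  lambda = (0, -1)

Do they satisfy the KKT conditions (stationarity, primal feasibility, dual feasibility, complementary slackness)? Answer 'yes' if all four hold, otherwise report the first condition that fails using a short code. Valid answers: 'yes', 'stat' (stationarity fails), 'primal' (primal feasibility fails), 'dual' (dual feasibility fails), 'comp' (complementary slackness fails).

Gradient of f: grad f(x) = Q x + c = (1, -3)
Constraint values g_i(x) = a_i^T x - b_i:
  g_1((-3, -3)) = -2
  g_2((-3, -3)) = 0
Stationarity residual: grad f(x) + sum_i lambda_i a_i = (0, 0)
  -> stationarity OK
Primal feasibility (all g_i <= 0): OK
Dual feasibility (all lambda_i >= 0): FAILS
Complementary slackness (lambda_i * g_i(x) = 0 for all i): OK

Verdict: the first failing condition is dual_feasibility -> dual.

dual


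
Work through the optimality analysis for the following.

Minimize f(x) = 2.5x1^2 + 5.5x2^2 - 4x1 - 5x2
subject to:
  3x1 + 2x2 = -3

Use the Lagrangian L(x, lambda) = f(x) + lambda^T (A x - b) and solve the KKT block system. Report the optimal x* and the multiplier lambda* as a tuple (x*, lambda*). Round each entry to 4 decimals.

Form the Lagrangian:
  L(x, lambda) = (1/2) x^T Q x + c^T x + lambda^T (A x - b)
Stationarity (grad_x L = 0): Q x + c + A^T lambda = 0.
Primal feasibility: A x = b.

This gives the KKT block system:
  [ Q   A^T ] [ x     ]   [-c ]
  [ A    0  ] [ lambda ] = [ b ]

Solving the linear system:
  x*      = (-0.9496, -0.0756)
  lambda* = (2.916)
  f(x*)   = 6.4622

x* = (-0.9496, -0.0756), lambda* = (2.916)


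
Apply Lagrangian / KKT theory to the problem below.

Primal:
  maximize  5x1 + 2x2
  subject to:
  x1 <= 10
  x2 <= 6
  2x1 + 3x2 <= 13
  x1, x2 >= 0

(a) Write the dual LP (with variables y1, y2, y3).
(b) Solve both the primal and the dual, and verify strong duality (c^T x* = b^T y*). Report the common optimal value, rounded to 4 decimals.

The standard primal-dual pair for 'max c^T x s.t. A x <= b, x >= 0' is:
  Dual:  min b^T y  s.t.  A^T y >= c,  y >= 0.

So the dual LP is:
  minimize  10y1 + 6y2 + 13y3
  subject to:
    y1 + 2y3 >= 5
    y2 + 3y3 >= 2
    y1, y2, y3 >= 0

Solving the primal: x* = (6.5, 0).
  primal value c^T x* = 32.5.
Solving the dual: y* = (0, 0, 2.5).
  dual value b^T y* = 32.5.
Strong duality: c^T x* = b^T y*. Confirmed.

32.5


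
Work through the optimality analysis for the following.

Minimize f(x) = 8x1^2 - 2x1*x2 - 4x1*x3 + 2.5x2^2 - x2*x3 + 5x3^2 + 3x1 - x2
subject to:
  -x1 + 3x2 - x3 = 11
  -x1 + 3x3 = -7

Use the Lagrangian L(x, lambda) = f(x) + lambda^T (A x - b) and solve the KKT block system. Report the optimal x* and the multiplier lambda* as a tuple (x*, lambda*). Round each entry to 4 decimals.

Form the Lagrangian:
  L(x, lambda) = (1/2) x^T Q x + c^T x + lambda^T (A x - b)
Stationarity (grad_x L = 0): Q x + c + A^T lambda = 0.
Primal feasibility: A x = b.

This gives the KKT block system:
  [ Q   A^T ] [ x     ]   [-c ]
  [ A    0  ] [ lambda ] = [ b ]

Solving the linear system:
  x*      = (-0.3614, 2.7283, -2.4538)
  lambda* = (-5.2726, 6.8494)
  f(x*)   = 51.0661

x* = (-0.3614, 2.7283, -2.4538), lambda* = (-5.2726, 6.8494)


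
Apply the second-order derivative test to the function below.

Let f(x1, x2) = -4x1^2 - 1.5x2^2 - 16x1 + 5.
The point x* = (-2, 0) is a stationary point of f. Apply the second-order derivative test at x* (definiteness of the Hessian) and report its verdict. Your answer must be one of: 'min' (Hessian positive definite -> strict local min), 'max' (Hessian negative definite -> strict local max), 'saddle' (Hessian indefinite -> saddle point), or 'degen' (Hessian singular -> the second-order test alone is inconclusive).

Compute the Hessian H = grad^2 f:
  H = [[-8, 0], [0, -3]]
Verify stationarity: grad f(x*) = H x* + g = (0, 0).
Eigenvalues of H: -8, -3.
Both eigenvalues < 0, so H is negative definite -> x* is a strict local max.

max


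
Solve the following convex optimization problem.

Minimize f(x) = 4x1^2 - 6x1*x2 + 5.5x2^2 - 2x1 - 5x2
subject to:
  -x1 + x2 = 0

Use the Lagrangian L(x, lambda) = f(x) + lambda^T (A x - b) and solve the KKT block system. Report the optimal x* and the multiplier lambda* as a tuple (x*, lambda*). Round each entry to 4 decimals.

Form the Lagrangian:
  L(x, lambda) = (1/2) x^T Q x + c^T x + lambda^T (A x - b)
Stationarity (grad_x L = 0): Q x + c + A^T lambda = 0.
Primal feasibility: A x = b.

This gives the KKT block system:
  [ Q   A^T ] [ x     ]   [-c ]
  [ A    0  ] [ lambda ] = [ b ]

Solving the linear system:
  x*      = (1, 1)
  lambda* = (0)
  f(x*)   = -3.5

x* = (1, 1), lambda* = (0)


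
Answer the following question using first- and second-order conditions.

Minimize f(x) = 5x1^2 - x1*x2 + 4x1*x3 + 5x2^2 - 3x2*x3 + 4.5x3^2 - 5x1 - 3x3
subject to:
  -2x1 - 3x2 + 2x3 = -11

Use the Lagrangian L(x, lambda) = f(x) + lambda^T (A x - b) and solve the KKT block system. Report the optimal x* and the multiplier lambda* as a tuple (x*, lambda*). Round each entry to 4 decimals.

Form the Lagrangian:
  L(x, lambda) = (1/2) x^T Q x + c^T x + lambda^T (A x - b)
Stationarity (grad_x L = 0): Q x + c + A^T lambda = 0.
Primal feasibility: A x = b.

This gives the KKT block system:
  [ Q   A^T ] [ x     ]   [-c ]
  [ A    0  ] [ lambda ] = [ b ]

Solving the linear system:
  x*      = (2.1724, 1.3448, -1.3103)
  lambda* = (5.069)
  f(x*)   = 24.4138

x* = (2.1724, 1.3448, -1.3103), lambda* = (5.069)


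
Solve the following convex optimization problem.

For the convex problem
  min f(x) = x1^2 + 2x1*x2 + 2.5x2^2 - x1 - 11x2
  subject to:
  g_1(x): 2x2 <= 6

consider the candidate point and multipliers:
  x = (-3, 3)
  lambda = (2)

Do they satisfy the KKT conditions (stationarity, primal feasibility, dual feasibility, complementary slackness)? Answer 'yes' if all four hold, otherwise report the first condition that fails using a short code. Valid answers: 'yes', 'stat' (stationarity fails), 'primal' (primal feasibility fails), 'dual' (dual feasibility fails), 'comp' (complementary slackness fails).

Gradient of f: grad f(x) = Q x + c = (-1, -2)
Constraint values g_i(x) = a_i^T x - b_i:
  g_1((-3, 3)) = 0
Stationarity residual: grad f(x) + sum_i lambda_i a_i = (-1, 2)
  -> stationarity FAILS
Primal feasibility (all g_i <= 0): OK
Dual feasibility (all lambda_i >= 0): OK
Complementary slackness (lambda_i * g_i(x) = 0 for all i): OK

Verdict: the first failing condition is stationarity -> stat.

stat


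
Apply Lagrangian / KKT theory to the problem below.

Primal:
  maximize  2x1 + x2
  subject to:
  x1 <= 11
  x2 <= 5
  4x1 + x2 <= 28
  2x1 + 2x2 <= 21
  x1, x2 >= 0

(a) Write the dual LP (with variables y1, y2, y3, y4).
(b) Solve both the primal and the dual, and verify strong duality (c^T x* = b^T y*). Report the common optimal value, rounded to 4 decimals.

The standard primal-dual pair for 'max c^T x s.t. A x <= b, x >= 0' is:
  Dual:  min b^T y  s.t.  A^T y >= c,  y >= 0.

So the dual LP is:
  minimize  11y1 + 5y2 + 28y3 + 21y4
  subject to:
    y1 + 4y3 + 2y4 >= 2
    y2 + y3 + 2y4 >= 1
    y1, y2, y3, y4 >= 0

Solving the primal: x* = (5.8333, 4.6667).
  primal value c^T x* = 16.3333.
Solving the dual: y* = (0, 0, 0.3333, 0.3333).
  dual value b^T y* = 16.3333.
Strong duality: c^T x* = b^T y*. Confirmed.

16.3333


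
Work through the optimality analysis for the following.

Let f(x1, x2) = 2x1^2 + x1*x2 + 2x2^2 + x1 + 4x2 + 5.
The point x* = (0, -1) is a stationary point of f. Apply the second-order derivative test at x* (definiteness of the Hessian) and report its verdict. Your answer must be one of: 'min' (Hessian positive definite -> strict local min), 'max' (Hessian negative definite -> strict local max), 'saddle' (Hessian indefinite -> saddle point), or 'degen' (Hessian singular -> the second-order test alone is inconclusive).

Compute the Hessian H = grad^2 f:
  H = [[4, 1], [1, 4]]
Verify stationarity: grad f(x*) = H x* + g = (0, 0).
Eigenvalues of H: 3, 5.
Both eigenvalues > 0, so H is positive definite -> x* is a strict local min.

min


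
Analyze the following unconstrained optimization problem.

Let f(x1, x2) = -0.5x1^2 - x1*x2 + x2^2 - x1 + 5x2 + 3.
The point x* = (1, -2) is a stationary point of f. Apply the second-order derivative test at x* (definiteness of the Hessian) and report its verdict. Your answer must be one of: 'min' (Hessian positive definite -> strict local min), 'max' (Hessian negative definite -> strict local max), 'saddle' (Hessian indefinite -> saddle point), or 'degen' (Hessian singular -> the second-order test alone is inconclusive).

Compute the Hessian H = grad^2 f:
  H = [[-1, -1], [-1, 2]]
Verify stationarity: grad f(x*) = H x* + g = (0, 0).
Eigenvalues of H: -1.3028, 2.3028.
Eigenvalues have mixed signs, so H is indefinite -> x* is a saddle point.

saddle


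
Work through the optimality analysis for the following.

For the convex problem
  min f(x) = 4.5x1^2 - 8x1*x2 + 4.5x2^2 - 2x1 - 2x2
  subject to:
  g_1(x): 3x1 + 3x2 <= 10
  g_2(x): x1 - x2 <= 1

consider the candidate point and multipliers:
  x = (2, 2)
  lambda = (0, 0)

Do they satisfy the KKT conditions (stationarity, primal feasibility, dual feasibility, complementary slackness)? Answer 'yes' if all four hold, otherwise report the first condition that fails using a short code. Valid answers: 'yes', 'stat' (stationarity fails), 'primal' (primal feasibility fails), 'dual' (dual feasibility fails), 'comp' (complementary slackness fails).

Gradient of f: grad f(x) = Q x + c = (0, 0)
Constraint values g_i(x) = a_i^T x - b_i:
  g_1((2, 2)) = 2
  g_2((2, 2)) = -1
Stationarity residual: grad f(x) + sum_i lambda_i a_i = (0, 0)
  -> stationarity OK
Primal feasibility (all g_i <= 0): FAILS
Dual feasibility (all lambda_i >= 0): OK
Complementary slackness (lambda_i * g_i(x) = 0 for all i): OK

Verdict: the first failing condition is primal_feasibility -> primal.

primal


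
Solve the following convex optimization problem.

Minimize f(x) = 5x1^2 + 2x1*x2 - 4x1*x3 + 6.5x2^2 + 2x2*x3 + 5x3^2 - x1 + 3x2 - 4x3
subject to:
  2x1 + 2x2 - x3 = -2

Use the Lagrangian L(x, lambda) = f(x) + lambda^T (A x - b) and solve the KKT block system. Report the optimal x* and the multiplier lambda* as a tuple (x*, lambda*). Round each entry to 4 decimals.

Form the Lagrangian:
  L(x, lambda) = (1/2) x^T Q x + c^T x + lambda^T (A x - b)
Stationarity (grad_x L = 0): Q x + c + A^T lambda = 0.
Primal feasibility: A x = b.

This gives the KKT block system:
  [ Q   A^T ] [ x     ]   [-c ]
  [ A    0  ] [ lambda ] = [ b ]

Solving the linear system:
  x*      = (0.1254, -0.7175, 0.8159)
  lambda* = (2.2222)
  f(x*)   = -0.5484

x* = (0.1254, -0.7175, 0.8159), lambda* = (2.2222)


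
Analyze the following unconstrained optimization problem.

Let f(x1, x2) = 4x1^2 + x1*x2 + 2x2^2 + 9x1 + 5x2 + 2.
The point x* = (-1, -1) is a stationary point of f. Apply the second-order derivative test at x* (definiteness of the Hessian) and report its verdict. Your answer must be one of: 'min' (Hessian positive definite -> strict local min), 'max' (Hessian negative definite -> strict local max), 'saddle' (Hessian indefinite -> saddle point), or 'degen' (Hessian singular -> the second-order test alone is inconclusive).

Compute the Hessian H = grad^2 f:
  H = [[8, 1], [1, 4]]
Verify stationarity: grad f(x*) = H x* + g = (0, 0).
Eigenvalues of H: 3.7639, 8.2361.
Both eigenvalues > 0, so H is positive definite -> x* is a strict local min.

min


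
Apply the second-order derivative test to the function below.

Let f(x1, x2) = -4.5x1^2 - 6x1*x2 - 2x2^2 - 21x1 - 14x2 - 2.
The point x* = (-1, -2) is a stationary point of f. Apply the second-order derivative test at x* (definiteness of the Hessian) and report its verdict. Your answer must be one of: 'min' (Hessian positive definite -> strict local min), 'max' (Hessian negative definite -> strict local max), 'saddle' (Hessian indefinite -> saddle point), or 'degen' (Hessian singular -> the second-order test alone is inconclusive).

Compute the Hessian H = grad^2 f:
  H = [[-9, -6], [-6, -4]]
Verify stationarity: grad f(x*) = H x* + g = (0, 0).
Eigenvalues of H: -13, 0.
H has a zero eigenvalue (singular; negative semidefinite but not definite), so H is neither positive definite, negative definite, nor indefinite. The second-order test alone is inconclusive -> degen.
(Indeed, f is constant along the null direction of H through x*, so x* is not a strict local extremum.)

degen


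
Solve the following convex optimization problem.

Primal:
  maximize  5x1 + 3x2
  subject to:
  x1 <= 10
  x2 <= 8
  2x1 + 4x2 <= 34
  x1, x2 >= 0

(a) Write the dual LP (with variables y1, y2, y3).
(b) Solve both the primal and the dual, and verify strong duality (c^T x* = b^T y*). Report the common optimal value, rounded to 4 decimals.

The standard primal-dual pair for 'max c^T x s.t. A x <= b, x >= 0' is:
  Dual:  min b^T y  s.t.  A^T y >= c,  y >= 0.

So the dual LP is:
  minimize  10y1 + 8y2 + 34y3
  subject to:
    y1 + 2y3 >= 5
    y2 + 4y3 >= 3
    y1, y2, y3 >= 0

Solving the primal: x* = (10, 3.5).
  primal value c^T x* = 60.5.
Solving the dual: y* = (3.5, 0, 0.75).
  dual value b^T y* = 60.5.
Strong duality: c^T x* = b^T y*. Confirmed.

60.5


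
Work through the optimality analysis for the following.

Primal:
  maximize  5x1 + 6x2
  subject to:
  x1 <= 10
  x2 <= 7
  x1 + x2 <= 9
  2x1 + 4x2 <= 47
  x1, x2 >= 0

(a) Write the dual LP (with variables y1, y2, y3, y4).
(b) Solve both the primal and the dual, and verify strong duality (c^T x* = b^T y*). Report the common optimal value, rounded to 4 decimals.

The standard primal-dual pair for 'max c^T x s.t. A x <= b, x >= 0' is:
  Dual:  min b^T y  s.t.  A^T y >= c,  y >= 0.

So the dual LP is:
  minimize  10y1 + 7y2 + 9y3 + 47y4
  subject to:
    y1 + y3 + 2y4 >= 5
    y2 + y3 + 4y4 >= 6
    y1, y2, y3, y4 >= 0

Solving the primal: x* = (2, 7).
  primal value c^T x* = 52.
Solving the dual: y* = (0, 1, 5, 0).
  dual value b^T y* = 52.
Strong duality: c^T x* = b^T y*. Confirmed.

52
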